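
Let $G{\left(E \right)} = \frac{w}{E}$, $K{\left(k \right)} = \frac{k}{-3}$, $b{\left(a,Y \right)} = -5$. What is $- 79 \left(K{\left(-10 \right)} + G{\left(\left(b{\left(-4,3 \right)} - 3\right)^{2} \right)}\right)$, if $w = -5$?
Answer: $- \frac{49375}{192} \approx -257.16$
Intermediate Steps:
$K{\left(k \right)} = - \frac{k}{3}$ ($K{\left(k \right)} = k \left(- \frac{1}{3}\right) = - \frac{k}{3}$)
$G{\left(E \right)} = - \frac{5}{E}$
$- 79 \left(K{\left(-10 \right)} + G{\left(\left(b{\left(-4,3 \right)} - 3\right)^{2} \right)}\right) = - 79 \left(\left(- \frac{1}{3}\right) \left(-10\right) - \frac{5}{\left(-5 - 3\right)^{2}}\right) = - 79 \left(\frac{10}{3} - \frac{5}{\left(-8\right)^{2}}\right) = - 79 \left(\frac{10}{3} - \frac{5}{64}\right) = \left(-79\right) \frac{625}{192} = - \frac{49375}{192}$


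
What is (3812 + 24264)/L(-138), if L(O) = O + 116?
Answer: -14038/11 ≈ -1276.2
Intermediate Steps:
L(O) = 116 + O
(3812 + 24264)/L(-138) = (3812 + 24264)/(116 - 138) = 28076/(-22) = 28076*(-1/22) = -14038/11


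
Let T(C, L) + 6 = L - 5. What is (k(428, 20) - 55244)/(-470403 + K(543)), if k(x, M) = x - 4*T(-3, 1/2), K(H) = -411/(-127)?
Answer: 1159383/9956795 ≈ 0.11644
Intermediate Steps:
T(C, L) = -11 + L (T(C, L) = -6 + (L - 5) = -6 + (-5 + L) = -11 + L)
K(H) = 411/127 (K(H) = -411*(-1/127) = 411/127)
k(x, M) = 42 + x (k(x, M) = x - 4*(-11 + 1/2) = x - 4*(-11 + ½) = x - 4*(-21/2) = x + 42 = 42 + x)
(k(428, 20) - 55244)/(-470403 + K(543)) = ((42 + 428) - 55244)/(-470403 + 411/127) = (470 - 55244)/(-59740770/127) = -54774*(-127/59740770) = 1159383/9956795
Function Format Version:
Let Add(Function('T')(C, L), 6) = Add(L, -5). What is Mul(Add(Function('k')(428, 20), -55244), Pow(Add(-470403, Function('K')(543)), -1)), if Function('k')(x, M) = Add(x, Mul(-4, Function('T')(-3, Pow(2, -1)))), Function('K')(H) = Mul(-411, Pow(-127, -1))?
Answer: Rational(1159383, 9956795) ≈ 0.11644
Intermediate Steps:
Function('T')(C, L) = Add(-11, L) (Function('T')(C, L) = Add(-6, Add(L, -5)) = Add(-6, Add(-5, L)) = Add(-11, L))
Function('K')(H) = Rational(411, 127) (Function('K')(H) = Mul(-411, Rational(-1, 127)) = Rational(411, 127))
Function('k')(x, M) = Add(42, x) (Function('k')(x, M) = Add(x, Mul(-4, Add(-11, Pow(2, -1)))) = Add(x, Mul(-4, Add(-11, Rational(1, 2)))) = Add(x, Mul(-4, Rational(-21, 2))) = Add(x, 42) = Add(42, x))
Mul(Add(Function('k')(428, 20), -55244), Pow(Add(-470403, Function('K')(543)), -1)) = Mul(Add(Add(42, 428), -55244), Pow(Add(-470403, Rational(411, 127)), -1)) = Mul(Add(470, -55244), Pow(Rational(-59740770, 127), -1)) = Mul(-54774, Rational(-127, 59740770)) = Rational(1159383, 9956795)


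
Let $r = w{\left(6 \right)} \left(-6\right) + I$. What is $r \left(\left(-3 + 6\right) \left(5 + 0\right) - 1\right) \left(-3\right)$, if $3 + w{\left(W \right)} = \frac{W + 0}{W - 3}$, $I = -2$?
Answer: $-168$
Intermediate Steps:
$w{\left(W \right)} = -3 + \frac{W}{-3 + W}$ ($w{\left(W \right)} = -3 + \frac{W + 0}{W - 3} = -3 + \frac{W}{-3 + W}$)
$r = 4$ ($r = \frac{9 - 12}{-3 + 6} \left(-6\right) - 2 = \frac{9 - 12}{3} \left(-6\right) - 2 = \frac{1}{3} \left(-3\right) \left(-6\right) - 2 = \left(-1\right) \left(-6\right) - 2 = 6 - 2 = 4$)
$r \left(\left(-3 + 6\right) \left(5 + 0\right) - 1\right) \left(-3\right) = 4 \left(\left(-3 + 6\right) \left(5 + 0\right) - 1\right) \left(-3\right) = 4 \left(3 \cdot 5 - 1\right) \left(-3\right) = 4 \left(15 - 1\right) \left(-3\right) = 4 \cdot 14 \left(-3\right) = 4 \left(-42\right) = -168$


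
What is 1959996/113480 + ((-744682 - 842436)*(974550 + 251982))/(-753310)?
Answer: 5522685841034181/2137140470 ≈ 2.5841e+6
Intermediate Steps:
1959996/113480 + ((-744682 - 842436)*(974550 + 251982))/(-753310) = 1959996*(1/113480) - 1587118*1226532*(-1/753310) = 489999/28370 - 1946651014776*(-1/753310) = 489999/28370 + 973325507388/376655 = 5522685841034181/2137140470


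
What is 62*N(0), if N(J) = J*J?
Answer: 0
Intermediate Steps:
N(J) = J**2
62*N(0) = 62*0**2 = 62*0 = 0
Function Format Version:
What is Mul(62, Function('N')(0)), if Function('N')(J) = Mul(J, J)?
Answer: 0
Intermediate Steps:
Function('N')(J) = Pow(J, 2)
Mul(62, Function('N')(0)) = Mul(62, Pow(0, 2)) = Mul(62, 0) = 0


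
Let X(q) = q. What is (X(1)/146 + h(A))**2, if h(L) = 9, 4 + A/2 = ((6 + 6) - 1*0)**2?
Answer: 1729225/21316 ≈ 81.123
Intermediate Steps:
A = 280 (A = -8 + 2*((6 + 6) - 1*0)**2 = -8 + 2*(12 + 0)**2 = -8 + 2*12**2 = -8 + 2*144 = -8 + 288 = 280)
(X(1)/146 + h(A))**2 = (1/146 + 9)**2 = (1315/146)**2 = 1729225/21316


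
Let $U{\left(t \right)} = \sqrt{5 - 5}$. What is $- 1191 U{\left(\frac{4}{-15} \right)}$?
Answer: $0$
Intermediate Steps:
$U{\left(t \right)} = 0$ ($U{\left(t \right)} = \sqrt{0} = 0$)
$- 1191 U{\left(\frac{4}{-15} \right)} = \left(-1191\right) 0 = 0$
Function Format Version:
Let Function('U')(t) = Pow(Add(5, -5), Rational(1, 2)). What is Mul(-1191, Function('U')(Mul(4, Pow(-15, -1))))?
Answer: 0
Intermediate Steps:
Function('U')(t) = 0 (Function('U')(t) = Pow(0, Rational(1, 2)) = 0)
Mul(-1191, Function('U')(Mul(4, Pow(-15, -1)))) = Mul(-1191, 0) = 0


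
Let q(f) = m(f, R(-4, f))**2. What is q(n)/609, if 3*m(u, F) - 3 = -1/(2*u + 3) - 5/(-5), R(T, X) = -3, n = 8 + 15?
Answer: 4225/1462209 ≈ 0.0028895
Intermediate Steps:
n = 23
m(u, F) = 4/3 - 1/(3*(3 + 2*u)) (m(u, F) = 1 + (-1/(2*u + 3) - 5/(-5))/3 = 1 + (-1/(3 + 2*u) - 5*(-1/5))/3 = 1 + (-1/(3 + 2*u) + 1)/3 = 1 + (1 - 1/(3 + 2*u))/3 = 1 + (1/3 - 1/(3*(3 + 2*u))) = 4/3 - 1/(3*(3 + 2*u)))
q(f) = (11 + 8*f)**2/(9*(3 + 2*f)**2) (q(f) = ((11 + 8*f)/(3*(3 + 2*f)))**2 = (11 + 8*f)**2/(9*(3 + 2*f)**2))
q(n)/609 = ((11 + 8*23)**2/(9*(3 + 2*23)**2))/609 = ((11 + 184)**2/(9*(3 + 46)**2))*(1/609) = ((1/9)*195**2/49**2)*(1/609) = ((1/9)*(1/2401)*38025)*(1/609) = (4225/2401)*(1/609) = 4225/1462209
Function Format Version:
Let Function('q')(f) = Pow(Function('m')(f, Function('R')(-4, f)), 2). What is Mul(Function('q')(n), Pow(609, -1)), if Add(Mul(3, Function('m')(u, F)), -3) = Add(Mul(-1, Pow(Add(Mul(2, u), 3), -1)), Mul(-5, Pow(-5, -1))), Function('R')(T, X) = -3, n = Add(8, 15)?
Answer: Rational(4225, 1462209) ≈ 0.0028895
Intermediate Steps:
n = 23
Function('m')(u, F) = Add(Rational(4, 3), Mul(Rational(-1, 3), Pow(Add(3, Mul(2, u)), -1))) (Function('m')(u, F) = Add(1, Mul(Rational(1, 3), Add(Mul(-1, Pow(Add(Mul(2, u), 3), -1)), Mul(-5, Pow(-5, -1))))) = Add(1, Mul(Rational(1, 3), Add(Mul(-1, Pow(Add(3, Mul(2, u)), -1)), Mul(-5, Rational(-1, 5))))) = Add(1, Mul(Rational(1, 3), Add(Mul(-1, Pow(Add(3, Mul(2, u)), -1)), 1))) = Add(1, Mul(Rational(1, 3), Add(1, Mul(-1, Pow(Add(3, Mul(2, u)), -1))))) = Add(1, Add(Rational(1, 3), Mul(Rational(-1, 3), Pow(Add(3, Mul(2, u)), -1)))) = Add(Rational(4, 3), Mul(Rational(-1, 3), Pow(Add(3, Mul(2, u)), -1))))
Function('q')(f) = Mul(Rational(1, 9), Pow(Add(3, Mul(2, f)), -2), Pow(Add(11, Mul(8, f)), 2)) (Function('q')(f) = Pow(Mul(Rational(1, 3), Pow(Add(3, Mul(2, f)), -1), Add(11, Mul(8, f))), 2) = Mul(Rational(1, 9), Pow(Add(3, Mul(2, f)), -2), Pow(Add(11, Mul(8, f)), 2)))
Mul(Function('q')(n), Pow(609, -1)) = Mul(Mul(Rational(1, 9), Pow(Add(3, Mul(2, 23)), -2), Pow(Add(11, Mul(8, 23)), 2)), Pow(609, -1)) = Mul(Mul(Rational(1, 9), Pow(Add(3, 46), -2), Pow(Add(11, 184), 2)), Rational(1, 609)) = Mul(Mul(Rational(1, 9), Pow(49, -2), Pow(195, 2)), Rational(1, 609)) = Mul(Mul(Rational(1, 9), Rational(1, 2401), 38025), Rational(1, 609)) = Mul(Rational(4225, 2401), Rational(1, 609)) = Rational(4225, 1462209)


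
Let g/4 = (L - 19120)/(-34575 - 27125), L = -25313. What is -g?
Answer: -44433/15425 ≈ -2.8806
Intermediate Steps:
g = 44433/15425 (g = 4*((-25313 - 19120)/(-34575 - 27125)) = 4*(-44433/(-61700)) = 4*(-44433*(-1/61700)) = 4*(44433/61700) = 44433/15425 ≈ 2.8806)
-g = -1*44433/15425 = -44433/15425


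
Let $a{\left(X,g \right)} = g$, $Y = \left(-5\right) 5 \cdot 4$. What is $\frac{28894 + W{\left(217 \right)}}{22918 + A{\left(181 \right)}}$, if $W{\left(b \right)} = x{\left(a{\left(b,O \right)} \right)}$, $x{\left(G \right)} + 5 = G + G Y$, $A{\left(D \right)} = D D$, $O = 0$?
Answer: $\frac{28889}{55679} \approx 0.51885$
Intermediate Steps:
$A{\left(D \right)} = D^{2}$
$Y = -100$ ($Y = \left(-25\right) 4 = -100$)
$x{\left(G \right)} = -5 - 99 G$ ($x{\left(G \right)} = -5 + \left(G + G \left(-100\right)\right) = -5 + \left(G - 100 G\right) = -5 - 99 G$)
$W{\left(b \right)} = -5$ ($W{\left(b \right)} = -5 - 0 = -5 + 0 = -5$)
$\frac{28894 + W{\left(217 \right)}}{22918 + A{\left(181 \right)}} = \frac{28894 - 5}{22918 + 181^{2}} = \frac{28889}{22918 + 32761} = \frac{28889}{55679}$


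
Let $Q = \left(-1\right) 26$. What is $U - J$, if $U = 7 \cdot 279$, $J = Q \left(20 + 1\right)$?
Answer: $2499$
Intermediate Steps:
$Q = -26$
$J = -546$ ($J = - 26 \left(20 + 1\right) = \left(-26\right) 21 = -546$)
$U = 1953$
$U - J = 1953 - -546 = 1953 + 546 = 2499$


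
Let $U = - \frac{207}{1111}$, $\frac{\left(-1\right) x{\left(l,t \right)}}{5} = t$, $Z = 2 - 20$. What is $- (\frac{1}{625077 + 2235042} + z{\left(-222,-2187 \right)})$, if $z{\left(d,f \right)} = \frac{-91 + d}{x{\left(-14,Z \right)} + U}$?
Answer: $\frac{110509584626}{31710139353} \approx 3.485$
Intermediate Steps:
$Z = -18$ ($Z = 2 - 20 = -18$)
$x{\left(l,t \right)} = - 5 t$
$U = - \frac{207}{1111}$ ($U = \left(-207\right) \frac{1}{1111} = - \frac{207}{1111} \approx -0.18632$)
$z{\left(d,f \right)} = - \frac{101101}{99783} + \frac{1111 d}{99783}$ ($z{\left(d,f \right)} = \frac{-91 + d}{\left(-5\right) \left(-18\right) - \frac{207}{1111}} = \frac{-91 + d}{90 - \frac{207}{1111}} = \frac{-91 + d}{\frac{99783}{1111}} = \left(-91 + d\right) \frac{1111}{99783} = - \frac{101101}{99783} + \frac{1111 d}{99783}$)
$- (\frac{1}{625077 + 2235042} + z{\left(-222,-2187 \right)}) = - (\frac{1}{625077 + 2235042} + \left(- \frac{101101}{99783} + \frac{1111}{99783} \left(-222\right)\right)) = - (\frac{1}{2860119} - \frac{347743}{99783}) = \left(-1\right) \left(- \frac{110509584626}{31710139353}\right) = \frac{110509584626}{31710139353}$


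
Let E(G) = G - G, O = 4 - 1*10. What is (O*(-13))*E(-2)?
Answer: 0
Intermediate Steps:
O = -6 (O = 4 - 10 = -6)
E(G) = 0
(O*(-13))*E(-2) = -6*(-13)*0 = 78*0 = 0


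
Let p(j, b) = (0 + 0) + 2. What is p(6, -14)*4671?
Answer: 9342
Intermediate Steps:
p(j, b) = 2 (p(j, b) = 0 + 2 = 2)
p(6, -14)*4671 = 2*4671 = 9342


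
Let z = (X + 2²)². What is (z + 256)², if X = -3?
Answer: 66049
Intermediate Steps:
z = 1 (z = (-3 + 2²)² = (-3 + 4)² = 1² = 1)
(z + 256)² = (1 + 256)² = 257² = 66049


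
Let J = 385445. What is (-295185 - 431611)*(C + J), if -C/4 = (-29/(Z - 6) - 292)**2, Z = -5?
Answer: -4442823273644/121 ≈ -3.6718e+10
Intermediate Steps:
C = -40525956/121 (C = -4*(-29/(-5 - 6) - 292)**2 = -4*(-29/(-11) - 292)**2 = -4*(-1/11*(-29) - 292)**2 = -4*(29/11 - 292)**2 = -4*(-3183/11)**2 = -4*10131489/121 = -40525956/121 ≈ -3.3493e+5)
(-295185 - 431611)*(C + J) = (-295185 - 431611)*(-40525956/121 + 385445) = -726796*6112889/121 = -4442823273644/121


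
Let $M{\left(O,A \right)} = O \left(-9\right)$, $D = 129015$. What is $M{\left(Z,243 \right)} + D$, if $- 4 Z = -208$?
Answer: $128547$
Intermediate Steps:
$Z = 52$ ($Z = \left(- \frac{1}{4}\right) \left(-208\right) = 52$)
$M{\left(O,A \right)} = - 9 O$
$M{\left(Z,243 \right)} + D = \left(-9\right) 52 + 129015 = -468 + 129015 = 128547$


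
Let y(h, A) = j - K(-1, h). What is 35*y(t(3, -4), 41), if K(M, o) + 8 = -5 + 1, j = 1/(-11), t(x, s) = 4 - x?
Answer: 4585/11 ≈ 416.82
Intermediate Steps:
j = -1/11 ≈ -0.090909
K(M, o) = -12 (K(M, o) = -8 + (-5 + 1) = -8 - 4 = -12)
y(h, A) = 131/11 (y(h, A) = -1/11 - 1*(-12) = -1/11 + 12 = 131/11)
35*y(t(3, -4), 41) = 35*(131/11) = 4585/11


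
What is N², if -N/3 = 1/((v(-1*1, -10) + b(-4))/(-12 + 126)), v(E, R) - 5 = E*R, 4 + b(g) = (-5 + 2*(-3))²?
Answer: 3249/484 ≈ 6.7128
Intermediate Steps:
b(g) = 117 (b(g) = -4 + (-5 + 2*(-3))² = -4 + (-5 - 6)² = -4 + (-11)² = -4 + 121 = 117)
v(E, R) = 5 + E*R
N = -57/22 (N = -3*(-12 + 126)/((5 - 1*1*(-10)) + 117) = -3*114/((5 - 1*(-10)) + 117) = -3*114/((5 + 10) + 117) = -3*114/(15 + 117) = -3/(132*(1/114)) = -3/22/19 = -3*19/22 = -57/22 ≈ -2.5909)
N² = (-57/22)² = 3249/484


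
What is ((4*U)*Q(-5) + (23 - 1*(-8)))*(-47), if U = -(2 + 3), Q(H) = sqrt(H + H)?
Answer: -1457 + 940*I*sqrt(10) ≈ -1457.0 + 2972.5*I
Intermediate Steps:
Q(H) = sqrt(2)*sqrt(H) (Q(H) = sqrt(2*H) = sqrt(2)*sqrt(H))
U = -5 (U = -1*5 = -5)
((4*U)*Q(-5) + (23 - 1*(-8)))*(-47) = ((4*(-5))*(sqrt(2)*sqrt(-5)) + (23 - 1*(-8)))*(-47) = (-20*sqrt(2)*I*sqrt(5) + (23 + 8))*(-47) = (-20*I*sqrt(10) + 31)*(-47) = (31 - 20*I*sqrt(10))*(-47) = -1457 + 940*I*sqrt(10)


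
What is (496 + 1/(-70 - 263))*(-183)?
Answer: -10075187/111 ≈ -90768.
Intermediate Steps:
(496 + 1/(-70 - 263))*(-183) = (496 + 1/(-333))*(-183) = (496 - 1/333)*(-183) = (165167/333)*(-183) = -10075187/111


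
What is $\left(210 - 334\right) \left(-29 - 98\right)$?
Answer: $15748$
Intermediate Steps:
$\left(210 - 334\right) \left(-29 - 98\right) = \left(-124\right) \left(-127\right) = 15748$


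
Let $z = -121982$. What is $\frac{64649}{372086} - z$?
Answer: $\frac{3491373777}{28622} \approx 1.2198 \cdot 10^{5}$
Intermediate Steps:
$\frac{64649}{372086} - z = \frac{64649}{372086} - -121982 = 64649 \cdot \frac{1}{372086} + 121982 = \frac{4973}{28622} + 121982 = \frac{3491373777}{28622}$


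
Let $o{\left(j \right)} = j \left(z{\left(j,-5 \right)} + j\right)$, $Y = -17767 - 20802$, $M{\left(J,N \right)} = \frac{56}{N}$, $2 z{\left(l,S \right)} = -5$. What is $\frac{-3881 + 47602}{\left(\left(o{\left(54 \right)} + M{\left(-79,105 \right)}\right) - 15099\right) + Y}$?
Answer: $- \frac{655815}{763297} \approx -0.85919$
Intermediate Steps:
$z{\left(l,S \right)} = - \frac{5}{2}$ ($z{\left(l,S \right)} = \frac{1}{2} \left(-5\right) = - \frac{5}{2}$)
$Y = -38569$ ($Y = -17767 - 20802 = -38569$)
$o{\left(j \right)} = j \left(- \frac{5}{2} + j\right)$
$\frac{-3881 + 47602}{\left(\left(o{\left(54 \right)} + M{\left(-79,105 \right)}\right) - 15099\right) + Y} = \frac{-3881 + 47602}{\left(\left(\frac{1}{2} \cdot 54 \left(-5 + 2 \cdot 54\right) + \frac{56}{105}\right) - 15099\right) - 38569} = \frac{43721}{\left(\left(\frac{1}{2} \cdot 54 \left(-5 + 108\right) + 56 \cdot \frac{1}{105}\right) - 15099\right) - 38569} = \frac{43721}{\left(\left(\frac{1}{2} \cdot 54 \cdot 103 + \frac{8}{15}\right) - 15099\right) - 38569} = \frac{43721}{\left(\left(2781 + \frac{8}{15}\right) - 15099\right) - 38569} = \frac{43721}{\left(\frac{41723}{15} - 15099\right) - 38569} = \frac{43721}{- \frac{184762}{15} - 38569} = \frac{43721}{- \frac{763297}{15}} = 43721 \left(- \frac{15}{763297}\right) = - \frac{655815}{763297}$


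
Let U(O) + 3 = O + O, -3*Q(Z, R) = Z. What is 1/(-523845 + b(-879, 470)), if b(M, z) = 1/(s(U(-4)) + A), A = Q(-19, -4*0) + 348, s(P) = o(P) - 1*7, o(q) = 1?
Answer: -1045/547418022 ≈ -1.9090e-6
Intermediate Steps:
Q(Z, R) = -Z/3
U(O) = -3 + 2*O (U(O) = -3 + (O + O) = -3 + 2*O)
s(P) = -6 (s(P) = 1 - 1*7 = 1 - 7 = -6)
A = 1063/3 (A = -⅓*(-19) + 348 = 19/3 + 348 = 1063/3 ≈ 354.33)
b(M, z) = 3/1045 (b(M, z) = 1/(-6 + 1063/3) = 1/(1045/3) = 3/1045)
1/(-523845 + b(-879, 470)) = 1/(-523845 + 3/1045) = 1/(-547418022/1045) = -1045/547418022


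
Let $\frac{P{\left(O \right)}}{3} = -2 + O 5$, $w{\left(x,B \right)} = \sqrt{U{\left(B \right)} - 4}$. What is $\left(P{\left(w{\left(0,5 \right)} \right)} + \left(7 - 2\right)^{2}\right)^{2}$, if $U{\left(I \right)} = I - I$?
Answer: $-539 + 1140 i \approx -539.0 + 1140.0 i$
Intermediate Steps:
$U{\left(I \right)} = 0$
$w{\left(x,B \right)} = 2 i$ ($w{\left(x,B \right)} = \sqrt{0 - 4} = \sqrt{-4} = 2 i$)
$P{\left(O \right)} = -6 + 15 O$ ($P{\left(O \right)} = 3 \left(-2 + O 5\right) = 3 \left(-2 + 5 O\right) = -6 + 15 O$)
$\left(P{\left(w{\left(0,5 \right)} \right)} + \left(7 - 2\right)^{2}\right)^{2} = \left(\left(-6 + 15 \cdot 2 i\right) + \left(7 - 2\right)^{2}\right)^{2} = \left(\left(-6 + 30 i\right) + 5^{2}\right)^{2} = \left(\left(-6 + 30 i\right) + 25\right)^{2} = \left(19 + 30 i\right)^{2}$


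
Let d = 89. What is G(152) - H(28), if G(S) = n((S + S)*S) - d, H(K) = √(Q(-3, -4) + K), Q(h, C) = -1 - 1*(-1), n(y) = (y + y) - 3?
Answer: 92324 - 2*√7 ≈ 92319.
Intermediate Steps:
n(y) = -3 + 2*y (n(y) = 2*y - 3 = -3 + 2*y)
Q(h, C) = 0 (Q(h, C) = -1 + 1 = 0)
H(K) = √K (H(K) = √(0 + K) = √K)
G(S) = -92 + 4*S² (G(S) = (-3 + 2*((S + S)*S)) - 1*89 = (-3 + 2*((2*S)*S)) - 89 = (-3 + 2*(2*S²)) - 89 = (-3 + 4*S²) - 89 = -92 + 4*S²)
G(152) - H(28) = (-92 + 4*152²) - √28 = (-92 + 4*23104) - 2*√7 = (-92 + 92416) - 2*√7 = 92324 - 2*√7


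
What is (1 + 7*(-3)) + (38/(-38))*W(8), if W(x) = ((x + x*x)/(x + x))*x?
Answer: -56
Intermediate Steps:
W(x) = x/2 + x²/2 (W(x) = ((x + x²)/((2*x)))*x = ((x + x²)*(1/(2*x)))*x = ((x + x²)/(2*x))*x = x/2 + x²/2)
(1 + 7*(-3)) + (38/(-38))*W(8) = (1 + 7*(-3)) + (38/(-38))*((½)*8*(1 + 8)) = (1 - 21) + (38*(-1/38))*((½)*8*9) = -20 - 1*36 = -20 - 36 = -56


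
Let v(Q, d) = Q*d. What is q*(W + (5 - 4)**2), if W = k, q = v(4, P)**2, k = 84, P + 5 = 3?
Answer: 5440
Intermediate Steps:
P = -2 (P = -5 + 3 = -2)
q = 64 (q = (4*(-2))**2 = (-8)**2 = 64)
W = 84
q*(W + (5 - 4)**2) = 64*(84 + (5 - 4)**2) = 64*(84 + 1**2) = 64*(84 + 1) = 64*85 = 5440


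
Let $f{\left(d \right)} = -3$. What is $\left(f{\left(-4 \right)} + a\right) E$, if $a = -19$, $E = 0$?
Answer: $0$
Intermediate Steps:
$\left(f{\left(-4 \right)} + a\right) E = \left(-3 - 19\right) 0 = \left(-22\right) 0 = 0$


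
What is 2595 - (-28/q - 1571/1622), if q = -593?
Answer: 2496876557/961846 ≈ 2595.9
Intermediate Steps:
2595 - (-28/q - 1571/1622) = 2595 - (-28/(-593) - 1571/1622) = 2595 - (-28*(-1/593) - 1571*1/1622) = 2595 - (28/593 - 1571/1622) = 2595 - 1*(-886187/961846) = 2595 + 886187/961846 = 2496876557/961846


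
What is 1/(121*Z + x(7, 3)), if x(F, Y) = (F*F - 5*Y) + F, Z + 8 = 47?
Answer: 1/4760 ≈ 0.00021008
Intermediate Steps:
Z = 39 (Z = -8 + 47 = 39)
x(F, Y) = F + F**2 - 5*Y (x(F, Y) = (F**2 - 5*Y) + F = F + F**2 - 5*Y)
1/(121*Z + x(7, 3)) = 1/(121*39 + (7 + 7**2 - 5*3)) = 1/(4719 + (7 + 49 - 15)) = 1/(4719 + 41) = 1/4760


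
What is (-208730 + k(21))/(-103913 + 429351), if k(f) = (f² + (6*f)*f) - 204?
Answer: -205847/325438 ≈ -0.63252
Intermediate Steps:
k(f) = -204 + 7*f² (k(f) = (f² + 6*f²) - 204 = 7*f² - 204 = -204 + 7*f²)
(-208730 + k(21))/(-103913 + 429351) = (-208730 + (-204 + 7*21²))/(-103913 + 429351) = (-208730 + (-204 + 7*441))/325438 = (-208730 + (-204 + 3087))*(1/325438) = (-208730 + 2883)*(1/325438) = -205847*1/325438 = -205847/325438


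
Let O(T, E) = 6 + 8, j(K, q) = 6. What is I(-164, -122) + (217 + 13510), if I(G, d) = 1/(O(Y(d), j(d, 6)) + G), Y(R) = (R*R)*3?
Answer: 2059049/150 ≈ 13727.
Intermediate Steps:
Y(R) = 3*R² (Y(R) = R²*3 = 3*R²)
O(T, E) = 14
I(G, d) = 1/(14 + G)
I(-164, -122) + (217 + 13510) = 1/(14 - 164) + (217 + 13510) = 1/(-150) + 13727 = -1/150 + 13727 = 2059049/150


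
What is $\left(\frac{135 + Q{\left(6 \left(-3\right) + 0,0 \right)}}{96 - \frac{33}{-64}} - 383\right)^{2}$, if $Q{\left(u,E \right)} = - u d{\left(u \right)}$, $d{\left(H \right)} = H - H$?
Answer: $\frac{617351204089}{4239481} \approx 1.4562 \cdot 10^{5}$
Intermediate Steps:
$d{\left(H \right)} = 0$
$Q{\left(u,E \right)} = 0$ ($Q{\left(u,E \right)} = - u 0 = \left(-1\right) 0 = 0$)
$\left(\frac{135 + Q{\left(6 \left(-3\right) + 0,0 \right)}}{96 - \frac{33}{-64}} - 383\right)^{2} = \left(\frac{135 + 0}{96 - \frac{33}{-64}} - 383\right)^{2} = \left(\frac{135}{96 - - \frac{33}{64}} - 383\right)^{2} = \left(\frac{135}{96 + \frac{33}{64}} - 383\right)^{2} = \left(\frac{135}{\frac{6177}{64}} - 383\right)^{2} = \left(135 \cdot \frac{64}{6177} - 383\right)^{2} = \left(\frac{2880}{2059} - 383\right)^{2} = \left(- \frac{785717}{2059}\right)^{2} = \frac{617351204089}{4239481}$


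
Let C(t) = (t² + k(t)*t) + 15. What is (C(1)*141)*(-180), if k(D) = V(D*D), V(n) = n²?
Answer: -431460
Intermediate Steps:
k(D) = D⁴ (k(D) = (D*D)² = (D²)² = D⁴)
C(t) = 15 + t² + t⁵ (C(t) = (t² + t⁴*t) + 15 = (t² + t⁵) + 15 = 15 + t² + t⁵)
(C(1)*141)*(-180) = ((15 + 1² + 1⁵)*141)*(-180) = ((15 + 1 + 1)*141)*(-180) = (17*141)*(-180) = 2397*(-180) = -431460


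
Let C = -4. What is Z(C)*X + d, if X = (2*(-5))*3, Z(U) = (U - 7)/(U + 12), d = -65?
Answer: -95/4 ≈ -23.750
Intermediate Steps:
Z(U) = (-7 + U)/(12 + U)
X = -30 (X = -10*3 = -30)
Z(C)*X + d = ((-7 - 4)/(12 - 4))*(-30) - 65 = (-11/8)*(-30) - 65 = ((1/8)*(-11))*(-30) - 65 = -11/8*(-30) - 65 = 165/4 - 65 = -95/4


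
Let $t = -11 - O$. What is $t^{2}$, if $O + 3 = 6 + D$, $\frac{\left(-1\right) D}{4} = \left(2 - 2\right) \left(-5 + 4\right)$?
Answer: $196$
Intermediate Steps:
$D = 0$ ($D = - 4 \left(2 - 2\right) \left(-5 + 4\right) = - 4 \cdot 0 \left(-1\right) = \left(-4\right) 0 = 0$)
$O = 3$ ($O = -3 + \left(6 + 0\right) = -3 + 6 = 3$)
$t = -14$ ($t = -11 - 3 = -14$)
$t^{2} = \left(-14\right)^{2} = 196$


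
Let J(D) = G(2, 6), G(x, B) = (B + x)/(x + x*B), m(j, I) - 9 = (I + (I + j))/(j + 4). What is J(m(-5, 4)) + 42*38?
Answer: 11176/7 ≈ 1596.6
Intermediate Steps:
m(j, I) = 9 + (j + 2*I)/(4 + j) (m(j, I) = 9 + (I + (I + j))/(j + 4) = 9 + (j + 2*I)/(4 + j))
G(x, B) = (B + x)/(x + B*x)
J(D) = 4/7 (J(D) = (6 + 2)/(2*(1 + 6)) = (1/2)*8/7 = (1/2)*(1/7)*8 = 4/7)
J(m(-5, 4)) + 42*38 = 4/7 + 42*38 = 4/7 + 1596 = 11176/7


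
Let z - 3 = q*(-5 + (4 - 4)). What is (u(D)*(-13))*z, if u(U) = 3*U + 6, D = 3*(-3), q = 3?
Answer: -3276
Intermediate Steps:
D = -9
z = -12 (z = 3 + 3*(-5 + (4 - 4)) = 3 + 3*(-5 + 0) = 3 + 3*(-5) = 3 - 15 = -12)
u(U) = 6 + 3*U
(u(D)*(-13))*z = ((6 + 3*(-9))*(-13))*(-12) = ((6 - 27)*(-13))*(-12) = -21*(-13)*(-12) = 273*(-12) = -3276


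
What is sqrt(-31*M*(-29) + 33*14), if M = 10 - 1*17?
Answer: 7*I*sqrt(119) ≈ 76.361*I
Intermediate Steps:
M = -7 (M = 10 - 17 = -7)
sqrt(-31*M*(-29) + 33*14) = sqrt(-31*(-7)*(-29) + 33*14) = sqrt(217*(-29) + 462) = sqrt(-6293 + 462) = sqrt(-5831) = 7*I*sqrt(119)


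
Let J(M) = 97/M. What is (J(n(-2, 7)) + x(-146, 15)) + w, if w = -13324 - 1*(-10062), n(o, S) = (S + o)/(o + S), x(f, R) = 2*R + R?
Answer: -3120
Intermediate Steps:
x(f, R) = 3*R
n(o, S) = 1 (n(o, S) = (S + o)/(S + o) = 1)
w = -3262 (w = -13324 + 10062 = -3262)
(J(n(-2, 7)) + x(-146, 15)) + w = (97/1 + 3*15) - 3262 = (97*1 + 45) - 3262 = (97 + 45) - 3262 = 142 - 3262 = -3120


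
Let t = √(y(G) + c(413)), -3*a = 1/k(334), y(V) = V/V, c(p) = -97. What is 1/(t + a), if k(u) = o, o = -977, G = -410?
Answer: 2931/824713057 - 34363044*I*√6/824713057 ≈ 3.554e-6 - 0.10206*I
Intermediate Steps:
y(V) = 1
k(u) = -977
a = 1/2931 (a = -⅓/(-977) = -⅓*(-1/977) = 1/2931 ≈ 0.00034118)
t = 4*I*√6 (t = √(1 - 97) = √(-96) = 4*I*√6 ≈ 9.798*I)
1/(t + a) = 1/(4*I*√6 + 1/2931) = 1/(1/2931 + 4*I*√6)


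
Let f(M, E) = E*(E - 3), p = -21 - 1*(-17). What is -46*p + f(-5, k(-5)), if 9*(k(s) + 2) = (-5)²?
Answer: 14764/81 ≈ 182.27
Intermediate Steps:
k(s) = 7/9 (k(s) = -2 + (⅑)*(-5)² = -2 + (⅑)*25 = -2 + 25/9 = 7/9)
p = -4 (p = -21 + 17 = -4)
f(M, E) = E*(-3 + E)
-46*p + f(-5, k(-5)) = -46*(-4) + 7*(-3 + 7/9)/9 = 184 + (7/9)*(-20/9) = 184 - 140/81 = 14764/81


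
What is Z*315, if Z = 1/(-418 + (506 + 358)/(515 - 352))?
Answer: -1467/1922 ≈ -0.76327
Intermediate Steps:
Z = -163/67270 (Z = 1/(-418 + 864/163) = 1/(-67270/163) = -163/67270 ≈ -0.0024231)
Z*315 = -163/67270*315 = -1467/1922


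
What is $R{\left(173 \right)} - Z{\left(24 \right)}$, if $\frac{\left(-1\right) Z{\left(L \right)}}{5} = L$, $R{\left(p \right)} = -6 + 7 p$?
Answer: $1325$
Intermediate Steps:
$Z{\left(L \right)} = - 5 L$
$R{\left(173 \right)} - Z{\left(24 \right)} = \left(-6 + 7 \cdot 173\right) - \left(-5\right) 24 = \left(-6 + 1211\right) - -120 = 1205 + 120 = 1325$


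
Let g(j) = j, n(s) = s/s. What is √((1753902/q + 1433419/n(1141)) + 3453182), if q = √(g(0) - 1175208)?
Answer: √(46867724219497956 - 28627773078*I*√293802)/97934 ≈ 2210.6 - 0.36594*I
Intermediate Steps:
n(s) = 1
q = 2*I*√293802 (q = √(0 - 1175208) = √(-1175208) = 2*I*√293802 ≈ 1084.1*I)
√((1753902/q + 1433419/n(1141)) + 3453182) = √((1753902/((2*I*√293802)) + 1433419/1) + 3453182) = √((1753902*(-I*√293802/587604) + 1433419*1) + 3453182) = √((-292317*I*√293802/97934 + 1433419) + 3453182) = √((1433419 - 292317*I*√293802/97934) + 3453182) = √(4886601 - 292317*I*√293802/97934)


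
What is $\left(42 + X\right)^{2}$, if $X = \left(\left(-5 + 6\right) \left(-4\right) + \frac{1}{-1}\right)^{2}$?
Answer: $4489$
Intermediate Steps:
$X = 25$ ($X = \left(1 \left(-4\right) - 1\right)^{2} = \left(-4 - 1\right)^{2} = \left(-5\right)^{2} = 25$)
$\left(42 + X\right)^{2} = \left(42 + 25\right)^{2} = 67^{2} = 4489$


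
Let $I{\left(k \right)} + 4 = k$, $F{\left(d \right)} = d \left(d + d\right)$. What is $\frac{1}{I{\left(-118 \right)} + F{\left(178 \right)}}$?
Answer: $\frac{1}{63246} \approx 1.5811 \cdot 10^{-5}$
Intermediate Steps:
$F{\left(d \right)} = 2 d^{2}$ ($F{\left(d \right)} = d 2 d = 2 d^{2}$)
$I{\left(k \right)} = -4 + k$
$\frac{1}{I{\left(-118 \right)} + F{\left(178 \right)}} = \frac{1}{\left(-4 - 118\right) + 2 \cdot 178^{2}} = \frac{1}{-122 + 2 \cdot 31684} = \frac{1}{-122 + 63368} = \frac{1}{63246}$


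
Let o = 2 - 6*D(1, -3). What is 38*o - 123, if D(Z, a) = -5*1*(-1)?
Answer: -1187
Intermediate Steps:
D(Z, a) = 5 (D(Z, a) = -5*(-1) = 5)
o = -28 (o = 2 - 6*5 = 2 - 30 = -28)
38*o - 123 = 38*(-28) - 123 = -1064 - 123 = -1187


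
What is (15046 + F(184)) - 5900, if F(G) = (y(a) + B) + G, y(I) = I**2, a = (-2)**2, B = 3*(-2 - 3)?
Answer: 9331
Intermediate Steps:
B = -15 (B = 3*(-5) = -15)
a = 4
F(G) = 1 + G (F(G) = (4**2 - 15) + G = (16 - 15) + G = 1 + G)
(15046 + F(184)) - 5900 = (15046 + (1 + 184)) - 5900 = (15046 + 185) - 5900 = 15231 - 5900 = 9331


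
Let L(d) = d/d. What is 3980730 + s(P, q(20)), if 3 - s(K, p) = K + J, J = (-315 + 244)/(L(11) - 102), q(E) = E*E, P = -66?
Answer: 402060628/101 ≈ 3.9808e+6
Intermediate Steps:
L(d) = 1
q(E) = E²
J = 71/101 (J = (-315 + 244)/(1 - 102) = -71/(-101) = -71*(-1/101) = 71/101 ≈ 0.70297)
s(K, p) = 232/101 - K (s(K, p) = 3 - (K + 71/101) = 3 - (71/101 + K) = 3 + (-71/101 - K) = 232/101 - K)
3980730 + s(P, q(20)) = 3980730 + (232/101 - 1*(-66)) = 3980730 + (232/101 + 66) = 3980730 + 6898/101 = 402060628/101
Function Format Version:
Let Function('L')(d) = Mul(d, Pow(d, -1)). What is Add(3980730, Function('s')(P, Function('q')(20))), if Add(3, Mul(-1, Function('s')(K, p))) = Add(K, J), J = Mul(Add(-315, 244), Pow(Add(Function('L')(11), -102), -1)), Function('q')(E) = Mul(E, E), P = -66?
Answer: Rational(402060628, 101) ≈ 3.9808e+6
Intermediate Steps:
Function('L')(d) = 1
Function('q')(E) = Pow(E, 2)
J = Rational(71, 101) (J = Mul(Add(-315, 244), Pow(Add(1, -102), -1)) = Mul(-71, Pow(-101, -1)) = Mul(-71, Rational(-1, 101)) = Rational(71, 101) ≈ 0.70297)
Function('s')(K, p) = Add(Rational(232, 101), Mul(-1, K)) (Function('s')(K, p) = Add(3, Mul(-1, Add(K, Rational(71, 101)))) = Add(3, Mul(-1, Add(Rational(71, 101), K))) = Add(3, Add(Rational(-71, 101), Mul(-1, K))) = Add(Rational(232, 101), Mul(-1, K)))
Add(3980730, Function('s')(P, Function('q')(20))) = Add(3980730, Add(Rational(232, 101), Mul(-1, -66))) = Add(3980730, Add(Rational(232, 101), 66)) = Add(3980730, Rational(6898, 101)) = Rational(402060628, 101)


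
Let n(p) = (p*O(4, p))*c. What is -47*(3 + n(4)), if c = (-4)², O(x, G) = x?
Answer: -12173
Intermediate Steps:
c = 16
n(p) = 64*p (n(p) = (p*4)*16 = (4*p)*16 = 64*p)
-47*(3 + n(4)) = -47*(3 + 64*4) = -47*(3 + 256) = -47*259 = -12173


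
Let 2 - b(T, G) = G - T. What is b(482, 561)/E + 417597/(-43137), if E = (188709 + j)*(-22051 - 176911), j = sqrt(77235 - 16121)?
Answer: -986258443495710138599/101878678453358847066 - 77*sqrt(61114)/7085240868861454 ≈ -9.6807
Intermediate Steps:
j = sqrt(61114) ≈ 247.21
b(T, G) = 2 + T - G (b(T, G) = 2 - (G - T) = 2 + (T - G) = 2 + T - G)
E = -37545920058 - 198962*sqrt(61114) (E = (188709 + sqrt(61114))*(-22051 - 176911) = (188709 + sqrt(61114))*(-198962) = -37545920058 - 198962*sqrt(61114) ≈ -3.7595e+10)
b(482, 561)/E + 417597/(-43137) = (2 + 482 - 1*561)/(-37545920058 - 198962*sqrt(61114)) + 417597/(-43137) = (2 + 482 - 561)/(-37545920058 - 198962*sqrt(61114)) + 417597*(-1/43137) = -77/(-37545920058 - 198962*sqrt(61114)) - 139199/14379 = -139199/14379 - 77/(-37545920058 - 198962*sqrt(61114))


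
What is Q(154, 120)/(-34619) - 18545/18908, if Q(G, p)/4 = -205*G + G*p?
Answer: 348013525/654576052 ≈ 0.53166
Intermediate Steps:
Q(G, p) = -820*G + 4*G*p (Q(G, p) = 4*(-205*G + G*p) = -820*G + 4*G*p)
Q(154, 120)/(-34619) - 18545/18908 = (4*154*(-205 + 120))/(-34619) - 18545/18908 = (4*154*(-85))*(-1/34619) - 18545*1/18908 = -52360*(-1/34619) - 18545/18908 = 52360/34619 - 18545/18908 = 348013525/654576052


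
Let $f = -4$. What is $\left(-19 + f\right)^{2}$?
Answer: $529$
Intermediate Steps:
$\left(-19 + f\right)^{2} = \left(-19 - 4\right)^{2} = \left(-23\right)^{2} = 529$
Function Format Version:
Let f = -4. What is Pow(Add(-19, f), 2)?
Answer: 529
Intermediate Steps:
Pow(Add(-19, f), 2) = Pow(Add(-19, -4), 2) = Pow(-23, 2) = 529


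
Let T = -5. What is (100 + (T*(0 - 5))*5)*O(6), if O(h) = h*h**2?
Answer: 48600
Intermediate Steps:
O(h) = h**3
(100 + (T*(0 - 5))*5)*O(6) = (100 - 5*(0 - 5)*5)*6**3 = (100 - 5*(-5)*5)*216 = (100 + 25*5)*216 = (100 + 125)*216 = 225*216 = 48600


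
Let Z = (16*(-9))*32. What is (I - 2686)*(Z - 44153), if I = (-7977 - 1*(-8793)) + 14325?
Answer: -607318255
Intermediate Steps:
Z = -4608 (Z = -144*32 = -4608)
I = 15141 (I = (-7977 + 8793) + 14325 = 816 + 14325 = 15141)
(I - 2686)*(Z - 44153) = (15141 - 2686)*(-4608 - 44153) = 12455*(-48761) = -607318255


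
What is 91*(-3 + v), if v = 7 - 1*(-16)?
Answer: 1820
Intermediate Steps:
v = 23 (v = 7 + 16 = 23)
91*(-3 + v) = 91*(-3 + 23) = 91*20 = 1820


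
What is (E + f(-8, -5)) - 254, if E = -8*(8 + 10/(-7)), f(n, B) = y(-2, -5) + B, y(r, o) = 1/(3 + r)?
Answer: -2174/7 ≈ -310.57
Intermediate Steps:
f(n, B) = 1 + B (f(n, B) = 1/(3 - 2) + B = 1/1 + B = 1 + B)
E = -368/7 (E = -8*(8 + 10*(-⅐)) = -8*(8 - 10/7) = -8*46/7 = -368/7 ≈ -52.571)
(E + f(-8, -5)) - 254 = (-368/7 + (1 - 5)) - 254 = (-368/7 - 4) - 254 = -396/7 - 254 = -2174/7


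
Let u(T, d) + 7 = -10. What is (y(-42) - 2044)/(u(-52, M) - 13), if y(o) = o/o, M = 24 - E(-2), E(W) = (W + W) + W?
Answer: 681/10 ≈ 68.100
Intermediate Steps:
E(W) = 3*W (E(W) = 2*W + W = 3*W)
M = 30 (M = 24 - 3*(-2) = 24 - 1*(-6) = 24 + 6 = 30)
u(T, d) = -17 (u(T, d) = -7 - 10 = -17)
y(o) = 1
(y(-42) - 2044)/(u(-52, M) - 13) = (1 - 2044)/(-17 - 13) = -2043/(-30) = -2043*(-1/30) = 681/10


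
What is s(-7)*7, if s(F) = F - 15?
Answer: -154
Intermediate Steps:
s(F) = -15 + F
s(-7)*7 = (-15 - 7)*7 = -22*7 = -154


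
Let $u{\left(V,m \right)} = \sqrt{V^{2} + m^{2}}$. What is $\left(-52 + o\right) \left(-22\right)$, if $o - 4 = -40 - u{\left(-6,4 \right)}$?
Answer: $1936 + 44 \sqrt{13} \approx 2094.6$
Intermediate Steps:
$o = -36 - 2 \sqrt{13}$ ($o = 4 - \left(40 + \sqrt{\left(-6\right)^{2} + 4^{2}}\right) = 4 - \left(40 + \sqrt{36 + 16}\right) = 4 - \left(40 + \sqrt{52}\right) = 4 - \left(40 + 2 \sqrt{13}\right) = -36 - 2 \sqrt{13} \approx -43.211$)
$\left(-52 + o\right) \left(-22\right) = \left(-52 - \left(36 + 2 \sqrt{13}\right)\right) \left(-22\right) = \left(-88 - 2 \sqrt{13}\right) \left(-22\right) = 1936 + 44 \sqrt{13}$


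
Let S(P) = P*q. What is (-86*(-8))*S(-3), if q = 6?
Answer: -12384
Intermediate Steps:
S(P) = 6*P (S(P) = P*6 = 6*P)
(-86*(-8))*S(-3) = (-86*(-8))*(6*(-3)) = 688*(-18) = -12384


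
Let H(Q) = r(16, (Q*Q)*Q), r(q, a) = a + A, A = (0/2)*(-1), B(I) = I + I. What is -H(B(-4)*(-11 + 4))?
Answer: -175616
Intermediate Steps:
B(I) = 2*I
A = 0 (A = (0*(½))*(-1) = 0*(-1) = 0)
r(q, a) = a (r(q, a) = a + 0 = a)
H(Q) = Q³ (H(Q) = (Q*Q)*Q = Q²*Q = Q³)
-H(B(-4)*(-11 + 4)) = -((2*(-4))*(-11 + 4))³ = -(-8*(-7))³ = -1*56³ = -1*175616 = -175616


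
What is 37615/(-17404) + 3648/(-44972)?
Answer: -438777893/195673172 ≈ -2.2424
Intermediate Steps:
37615/(-17404) + 3648/(-44972) = 37615*(-1/17404) + 3648*(-1/44972) = -37615/17404 - 912/11243 = -438777893/195673172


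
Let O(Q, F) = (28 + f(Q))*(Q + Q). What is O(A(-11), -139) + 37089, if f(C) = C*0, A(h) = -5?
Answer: 36809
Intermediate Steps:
f(C) = 0
O(Q, F) = 56*Q (O(Q, F) = (28 + 0)*(Q + Q) = 28*(2*Q) = 56*Q)
O(A(-11), -139) + 37089 = 56*(-5) + 37089 = -280 + 37089 = 36809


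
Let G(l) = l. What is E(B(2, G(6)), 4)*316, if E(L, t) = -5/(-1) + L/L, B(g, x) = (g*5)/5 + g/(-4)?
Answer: 1896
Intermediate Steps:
B(g, x) = 3*g/4 (B(g, x) = (5*g)*(1/5) + g*(-1/4) = g - g/4 = 3*g/4)
E(L, t) = 6 (E(L, t) = -5*(-1) + 1 = 5 + 1 = 6)
E(B(2, G(6)), 4)*316 = 6*316 = 1896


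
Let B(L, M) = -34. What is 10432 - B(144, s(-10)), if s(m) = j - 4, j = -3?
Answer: 10466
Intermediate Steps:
s(m) = -7 (s(m) = -3 - 4 = -7)
10432 - B(144, s(-10)) = 10432 - 1*(-34) = 10432 + 34 = 10466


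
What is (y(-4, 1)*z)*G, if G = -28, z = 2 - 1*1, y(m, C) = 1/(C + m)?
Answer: 28/3 ≈ 9.3333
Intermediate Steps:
z = 1 (z = 2 - 1 = 1)
(y(-4, 1)*z)*G = (1/(1 - 4))*(-28) = (1/(-3))*(-28) = -1/3*1*(-28) = -1/3*(-28) = 28/3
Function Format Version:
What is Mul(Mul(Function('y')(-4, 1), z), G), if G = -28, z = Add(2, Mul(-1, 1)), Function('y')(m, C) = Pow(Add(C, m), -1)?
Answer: Rational(28, 3) ≈ 9.3333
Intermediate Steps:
z = 1 (z = Add(2, -1) = 1)
Mul(Mul(Function('y')(-4, 1), z), G) = Mul(Mul(Pow(Add(1, -4), -1), 1), -28) = Mul(Mul(Pow(-3, -1), 1), -28) = Mul(Mul(Rational(-1, 3), 1), -28) = Mul(Rational(-1, 3), -28) = Rational(28, 3)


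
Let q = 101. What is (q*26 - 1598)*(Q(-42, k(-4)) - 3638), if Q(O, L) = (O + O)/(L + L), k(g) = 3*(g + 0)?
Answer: -3736266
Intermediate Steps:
k(g) = 3*g
Q(O, L) = O/L (Q(O, L) = (2*O)/((2*L)) = (2*O)*(1/(2*L)) = O/L)
(q*26 - 1598)*(Q(-42, k(-4)) - 3638) = (101*26 - 1598)*(-42/(3*(-4)) - 3638) = (2626 - 1598)*(-42/(-12) - 3638) = 1028*(-42*(-1/12) - 3638) = 1028*(7/2 - 3638) = 1028*(-7269/2) = -3736266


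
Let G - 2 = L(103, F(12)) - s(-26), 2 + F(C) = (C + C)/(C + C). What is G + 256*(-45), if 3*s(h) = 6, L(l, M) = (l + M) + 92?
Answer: -11326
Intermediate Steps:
F(C) = -1 (F(C) = -2 + (C + C)/(C + C) = -2 + (2*C)/((2*C)) = -2 + (2*C)*(1/(2*C)) = -2 + 1 = -1)
L(l, M) = 92 + M + l (L(l, M) = (M + l) + 92 = 92 + M + l)
s(h) = 2 (s(h) = (⅓)*6 = 2)
G = 194 (G = 2 + ((92 - 1 + 103) - 1*2) = 2 + (194 - 2) = 2 + 192 = 194)
G + 256*(-45) = 194 + 256*(-45) = 194 - 11520 = -11326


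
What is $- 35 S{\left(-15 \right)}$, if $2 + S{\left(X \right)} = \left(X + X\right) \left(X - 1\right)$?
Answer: $-16730$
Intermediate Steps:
$S{\left(X \right)} = -2 + 2 X \left(-1 + X\right)$ ($S{\left(X \right)} = -2 + \left(X + X\right) \left(X - 1\right) = -2 + 2 X \left(-1 + X\right)$)
$- 35 S{\left(-15 \right)} = - 35 \left(-2 - -30 + 2 \left(-15\right)^{2}\right) = - 35 \left(-2 + 30 + 2 \cdot 225\right) = - 35 \left(-2 + 30 + 450\right) = \left(-35\right) 478 = -16730$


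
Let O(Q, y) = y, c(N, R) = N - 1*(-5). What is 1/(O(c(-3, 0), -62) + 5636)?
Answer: 1/5574 ≈ 0.00017940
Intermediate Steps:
c(N, R) = 5 + N (c(N, R) = N + 5 = 5 + N)
1/(O(c(-3, 0), -62) + 5636) = 1/(-62 + 5636) = 1/5574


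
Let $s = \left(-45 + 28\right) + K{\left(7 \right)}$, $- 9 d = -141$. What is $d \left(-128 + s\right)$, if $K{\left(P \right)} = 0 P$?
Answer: $- \frac{6815}{3} \approx -2271.7$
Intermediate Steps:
$d = \frac{47}{3}$ ($d = \left(- \frac{1}{9}\right) \left(-141\right) = \frac{47}{3} \approx 15.667$)
$K{\left(P \right)} = 0$
$s = -17$ ($s = \left(-45 + 28\right) + 0 = -17 + 0 = -17$)
$d \left(-128 + s\right) = \frac{47 \left(-128 - 17\right)}{3} = \frac{47}{3} \left(-145\right) = - \frac{6815}{3}$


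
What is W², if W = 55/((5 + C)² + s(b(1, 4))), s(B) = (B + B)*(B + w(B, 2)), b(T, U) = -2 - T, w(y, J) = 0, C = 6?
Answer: 3025/19321 ≈ 0.15657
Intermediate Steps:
s(B) = 2*B² (s(B) = (B + B)*(B + 0) = (2*B)*B = 2*B²)
W = 55/139 (W = 55/((5 + 6)² + 2*(-2 - 1*1)²) = 55/(11² + 2*(-2 - 1)²) = 55/(121 + 2*(-3)²) = 55/(121 + 2*9) = 55/(121 + 18) = 55/139 ≈ 0.39568)
W² = (55/139)² = 3025/19321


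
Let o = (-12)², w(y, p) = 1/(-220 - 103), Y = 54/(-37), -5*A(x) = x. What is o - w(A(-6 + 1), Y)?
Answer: 46513/323 ≈ 144.00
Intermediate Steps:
A(x) = -x/5
Y = -54/37 (Y = 54*(-1/37) = -54/37 ≈ -1.4595)
w(y, p) = -1/323 (w(y, p) = 1/(-323) = -1/323)
o = 144
o - w(A(-6 + 1), Y) = 144 - 1*(-1/323) = 144 + 1/323 = 46513/323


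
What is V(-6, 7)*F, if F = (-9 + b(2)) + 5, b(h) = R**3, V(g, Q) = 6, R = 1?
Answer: -18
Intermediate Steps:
b(h) = 1 (b(h) = 1**3 = 1)
F = -3 (F = (-9 + 1) + 5 = -8 + 5 = -3)
V(-6, 7)*F = 6*(-3) = -18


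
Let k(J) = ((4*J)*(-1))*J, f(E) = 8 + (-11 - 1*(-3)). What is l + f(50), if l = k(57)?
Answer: -12996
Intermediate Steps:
f(E) = 0 (f(E) = 8 + (-11 + 3) = 8 - 8 = 0)
k(J) = -4*J² (k(J) = (-4*J)*J = -4*J²)
l = -12996 (l = -4*57² = -4*3249 = -12996)
l + f(50) = -12996 + 0 = -12996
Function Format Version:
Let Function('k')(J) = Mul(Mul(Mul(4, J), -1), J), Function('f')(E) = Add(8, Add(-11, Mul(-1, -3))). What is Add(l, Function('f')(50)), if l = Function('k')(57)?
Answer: -12996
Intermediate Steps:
Function('f')(E) = 0 (Function('f')(E) = Add(8, Add(-11, 3)) = Add(8, -8) = 0)
Function('k')(J) = Mul(-4, Pow(J, 2)) (Function('k')(J) = Mul(Mul(-4, J), J) = Mul(-4, Pow(J, 2)))
l = -12996 (l = Mul(-4, Pow(57, 2)) = Mul(-4, 3249) = -12996)
Add(l, Function('f')(50)) = Add(-12996, 0) = -12996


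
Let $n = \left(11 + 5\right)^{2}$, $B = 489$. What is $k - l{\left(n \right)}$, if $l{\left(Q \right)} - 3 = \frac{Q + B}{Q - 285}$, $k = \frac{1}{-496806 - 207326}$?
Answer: $\frac{463318827}{20419828} \approx 22.69$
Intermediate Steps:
$n = 256$ ($n = 16^{2} = 256$)
$k = - \frac{1}{704132}$ ($k = \frac{1}{-704132} = - \frac{1}{704132} \approx -1.4202 \cdot 10^{-6}$)
$l{\left(Q \right)} = 3 + \frac{489 + Q}{-285 + Q}$ ($l{\left(Q \right)} = 3 + \frac{Q + 489}{Q - 285} = 3 + \frac{489 + Q}{-285 + Q}$)
$k - l{\left(n \right)} = - \frac{1}{704132} - \frac{2 \left(-183 + 2 \cdot 256\right)}{-285 + 256} = - \frac{1}{704132} - \frac{2 \left(-183 + 512\right)}{-29} = - \frac{1}{704132} - 2 \left(- \frac{1}{29}\right) 329 = - \frac{1}{704132} - - \frac{658}{29} = - \frac{1}{704132} + \frac{658}{29} = \frac{463318827}{20419828}$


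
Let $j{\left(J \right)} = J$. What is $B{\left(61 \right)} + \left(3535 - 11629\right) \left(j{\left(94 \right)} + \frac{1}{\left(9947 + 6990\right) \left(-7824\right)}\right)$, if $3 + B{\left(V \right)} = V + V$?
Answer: $- \frac{16801080031667}{22085848} \approx -7.6072 \cdot 10^{5}$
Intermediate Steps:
$B{\left(V \right)} = -3 + 2 V$ ($B{\left(V \right)} = -3 + \left(V + V\right) = -3 + 2 V$)
$B{\left(61 \right)} + \left(3535 - 11629\right) \left(j{\left(94 \right)} + \frac{1}{\left(9947 + 6990\right) \left(-7824\right)}\right) = \left(-3 + 2 \cdot 61\right) + \left(3535 - 11629\right) \left(94 + \frac{1}{\left(9947 + 6990\right) \left(-7824\right)}\right) = \left(-3 + 122\right) - 8094 \left(94 + \frac{1}{16937} \left(- \frac{1}{7824}\right)\right) = 119 - 8094 \left(94 + \frac{1}{16937} \left(- \frac{1}{7824}\right)\right) = 119 - 8094 \left(94 - \frac{1}{132515088}\right) = 119 - \frac{16803708247579}{22085848} = - \frac{16801080031667}{22085848}$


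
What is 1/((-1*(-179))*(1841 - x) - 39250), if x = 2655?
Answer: -1/184956 ≈ -5.4067e-6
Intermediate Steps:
1/((-1*(-179))*(1841 - x) - 39250) = 1/((-1*(-179))*(1841 - 1*2655) - 39250) = 1/(179*(1841 - 2655) - 39250) = 1/(179*(-814) - 39250) = 1/(-145706 - 39250) = 1/(-184956) = -1/184956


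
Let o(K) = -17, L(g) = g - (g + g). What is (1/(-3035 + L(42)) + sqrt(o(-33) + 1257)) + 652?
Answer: 2006203/3077 + 2*sqrt(310) ≈ 687.21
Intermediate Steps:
L(g) = -g (L(g) = g - 2*g = -g)
(1/(-3035 + L(42)) + sqrt(o(-33) + 1257)) + 652 = (1/(-3035 - 1*42) + sqrt(-17 + 1257)) + 652 = (1/(-3035 - 42) + sqrt(1240)) + 652 = (1/(-3077) + 2*sqrt(310)) + 652 = (-1/3077 + 2*sqrt(310)) + 652 = 2006203/3077 + 2*sqrt(310)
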